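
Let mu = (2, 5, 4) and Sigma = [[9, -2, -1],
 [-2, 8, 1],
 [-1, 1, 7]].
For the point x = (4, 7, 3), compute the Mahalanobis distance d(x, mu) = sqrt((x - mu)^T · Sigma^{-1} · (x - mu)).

Step 1 — centre the observation: (x - mu) = (2, 2, -1).

Step 2 — invert Sigma (cofactor / det for 3×3, or solve directly):
  Sigma^{-1} = [[0.1188, 0.0281, 0.013],
 [0.0281, 0.1339, -0.0151],
 [0.013, -0.0151, 0.1469]].

Step 3 — form the quadratic (x - mu)^T · Sigma^{-1} · (x - mu):
  Sigma^{-1} · (x - mu) = (0.2808, 0.3391, -0.1512).
  (x - mu)^T · [Sigma^{-1} · (x - mu)] = (2)·(0.2808) + (2)·(0.3391) + (-1)·(-0.1512) = 1.3909.

Step 4 — take square root: d = √(1.3909) ≈ 1.1794.

d(x, mu) = √(1.3909) ≈ 1.1794


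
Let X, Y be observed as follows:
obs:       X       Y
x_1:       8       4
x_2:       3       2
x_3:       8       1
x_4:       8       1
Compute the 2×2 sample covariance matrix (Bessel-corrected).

Step 1 — column means:
  mean(X) = (8 + 3 + 8 + 8) / 4 = 27/4 = 6.75
  mean(Y) = (4 + 2 + 1 + 1) / 4 = 8/4 = 2

Step 2 — sample covariance S[i,j] = (1/(n-1)) · Σ_k (x_{k,i} - mean_i) · (x_{k,j} - mean_j), with n-1 = 3.
  S[X,X] = ((1.25)·(1.25) + (-3.75)·(-3.75) + (1.25)·(1.25) + (1.25)·(1.25)) / 3 = 18.75/3 = 6.25
  S[X,Y] = ((1.25)·(2) + (-3.75)·(0) + (1.25)·(-1) + (1.25)·(-1)) / 3 = 0/3 = 0
  S[Y,Y] = ((2)·(2) + (0)·(0) + (-1)·(-1) + (-1)·(-1)) / 3 = 6/3 = 2

S is symmetric (S[j,i] = S[i,j]). Assembling:

S = [[6.25, 0],
 [0, 2]]


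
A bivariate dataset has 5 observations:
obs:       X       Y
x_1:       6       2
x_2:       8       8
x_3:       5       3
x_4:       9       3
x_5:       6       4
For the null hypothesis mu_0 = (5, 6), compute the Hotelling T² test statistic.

Step 1 — sample mean vector:
  mean(X) = (6 + 8 + 5 + 9 + 6) / 5 = 34/5 = 6.8
  mean(Y) = (2 + 8 + 3 + 3 + 4) / 5 = 20/5 = 4
  x̄ = (6.8, 4),  deviation x̄ - mu_0 = (6.8, 4) - (5, 6) = (1.8, -2).

Step 2 — sample covariance matrix, S[i,j] = (1/(n-1)) · Σ_k (x_{k,i} - mean_i) · (x_{k,j} - mean_j), divisor n-1 = 4:
  S[X,X] = ((-0.8)·(-0.8) + (1.2)·(1.2) + (-1.8)·(-1.8) + (2.2)·(2.2) + (-0.8)·(-0.8)) / 4 = 10.8/4 = 2.7
  S[X,Y] = ((-0.8)·(-2) + (1.2)·(4) + (-1.8)·(-1) + (2.2)·(-1) + (-0.8)·(0)) / 4 = 6/4 = 1.5
  S[Y,Y] = ((-2)·(-2) + (4)·(4) + (-1)·(-1) + (-1)·(-1) + (0)·(0)) / 4 = 22/4 = 5.5
  S = [[2.7, 1.5],
 [1.5, 5.5]].

Step 3 — invert S. det(S) = 2.7·5.5 - (1.5)² = 12.6.
  S^{-1} = (1/det) · [[d, -b], [-b, a]] = [[0.4365, -0.119],
 [-0.119, 0.2143]].

Step 4 — quadratic form (x̄ - mu_0)^T · S^{-1} · (x̄ - mu_0):
  S^{-1} · (x̄ - mu_0) = (1.0238, -0.6429),
  (x̄ - mu_0)^T · [...] = (1.8)·(1.0238) + (-2)·(-0.6429) = 3.1286.

Step 5 — scale by n: T² = 5 · 3.1286 = 15.6429.

T² ≈ 15.6429


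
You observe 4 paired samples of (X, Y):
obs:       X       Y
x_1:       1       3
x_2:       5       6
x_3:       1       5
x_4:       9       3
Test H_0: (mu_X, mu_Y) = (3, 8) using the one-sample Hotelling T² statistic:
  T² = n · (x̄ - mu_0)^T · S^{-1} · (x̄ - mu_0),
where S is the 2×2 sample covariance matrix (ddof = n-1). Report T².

Step 1 — sample mean vector:
  mean(X) = (1 + 5 + 1 + 9) / 4 = 16/4 = 4
  mean(Y) = (3 + 6 + 5 + 3) / 4 = 17/4 = 4.25
  x̄ = (4, 4.25),  deviation x̄ - mu_0 = (4, 4.25) - (3, 8) = (1, -3.75).

Step 2 — sample covariance matrix, S[i,j] = (1/(n-1)) · Σ_k (x_{k,i} - mean_i) · (x_{k,j} - mean_j), divisor n-1 = 3:
  S[X,X] = ((-3)·(-3) + (1)·(1) + (-3)·(-3) + (5)·(5)) / 3 = 44/3 = 14.6667
  S[X,Y] = ((-3)·(-1.25) + (1)·(1.75) + (-3)·(0.75) + (5)·(-1.25)) / 3 = -3/3 = -1
  S[Y,Y] = ((-1.25)·(-1.25) + (1.75)·(1.75) + (0.75)·(0.75) + (-1.25)·(-1.25)) / 3 = 6.75/3 = 2.25
  S = [[14.6667, -1],
 [-1, 2.25]].

Step 3 — invert S. det(S) = 14.6667·2.25 - (-1)² = 32.
  S^{-1} = (1/det) · [[d, -b], [-b, a]] = [[0.0703, 0.0313],
 [0.0313, 0.4583]].

Step 4 — quadratic form (x̄ - mu_0)^T · S^{-1} · (x̄ - mu_0):
  S^{-1} · (x̄ - mu_0) = (-0.0469, -1.6875),
  (x̄ - mu_0)^T · [...] = (1)·(-0.0469) + (-3.75)·(-1.6875) = 6.2813.

Step 5 — scale by n: T² = 4 · 6.2813 = 25.125.

T² ≈ 25.125


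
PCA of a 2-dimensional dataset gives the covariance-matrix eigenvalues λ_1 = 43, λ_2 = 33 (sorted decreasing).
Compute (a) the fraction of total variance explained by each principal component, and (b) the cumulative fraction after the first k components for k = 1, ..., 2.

Step 1 — total variance = trace(Sigma) = Σ λ_i = 43 + 33 = 76.

Step 2 — fraction explained by component i = λ_i / Σ λ:
  PC1: 43/76 = 0.5658
  PC2: 33/76 = 0.4342

Step 3 — cumulative fraction after k components = (λ_1 + ... + λ_k) / Σ λ:
  k = 1: 43/76 = 0.5658
  k = 2: (43 + 33)/76 = 76/76 = 1

Summary (fraction, with percent):

explained: PC1 0.5658 (56.58%), PC2 0.4342 (43.42%);  cumulative: 0.5658, 1


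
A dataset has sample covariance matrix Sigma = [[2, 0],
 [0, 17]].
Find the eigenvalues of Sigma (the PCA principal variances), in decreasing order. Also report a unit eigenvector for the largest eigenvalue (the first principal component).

Step 1 — characteristic polynomial of 2×2 Sigma:
  det(Sigma - λI) = λ² - trace · λ + det = 0.
  trace = 2 + 17 = 19, det = 2·17 - (0)² = 34.
Step 2 — discriminant:
  Δ = trace² - 4·det = 361 - 136 = 225.
Step 3 — eigenvalues:
  λ = (trace ± √Δ)/2 = (19 ± 15)/2,
  λ_1 = 17,  λ_2 = 2.

Step 4 — unit eigenvector for λ_1: Sigma is diagonal, so its eigenvectors are the coordinate axes. λ_1 = 17 is the diagonal entry on the second coordinate axis, hence
  v_1 = (0, 1) (||v_1|| = 1).

λ_1 = 17,  λ_2 = 2;  v_1 ≈ (0, 1)


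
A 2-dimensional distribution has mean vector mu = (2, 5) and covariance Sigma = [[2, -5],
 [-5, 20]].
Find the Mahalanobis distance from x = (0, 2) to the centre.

Step 1 — centre the observation: (x - mu) = (-2, -3).

Step 2 — invert Sigma. det(Sigma) = 2·20 - (-5)² = 15.
  Sigma^{-1} = (1/det) · [[d, -b], [-b, a]] = [[1.3333, 0.3333],
 [0.3333, 0.1333]].

Step 3 — form the quadratic (x - mu)^T · Sigma^{-1} · (x - mu):
  Sigma^{-1} · (x - mu) = (-3.6667, -1.0667).
  (x - mu)^T · [Sigma^{-1} · (x - mu)] = (-2)·(-3.6667) + (-3)·(-1.0667) = 10.5333.

Step 4 — take square root: d = √(10.5333) ≈ 3.2455.

d(x, mu) = √(10.5333) ≈ 3.2455


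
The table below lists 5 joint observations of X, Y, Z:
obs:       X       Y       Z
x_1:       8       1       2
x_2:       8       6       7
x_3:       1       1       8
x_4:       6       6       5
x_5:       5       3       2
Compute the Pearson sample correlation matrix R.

Step 1 — column means:
  mean(X) = (8 + 8 + 1 + 6 + 5) / 5 = 28/5 = 5.6
  mean(Y) = (1 + 6 + 1 + 6 + 3) / 5 = 17/5 = 3.4
  mean(Z) = (2 + 7 + 8 + 5 + 2) / 5 = 24/5 = 4.8

Step 2 — sample variances and covariances s[i,j] = (1/(n-1)) · Σ_k (x_{k,i} - mean_i) · (x_{k,j} - mean_j), with n-1 = 4:
  s[X,X] = ((2.4)·(2.4) + (2.4)·(2.4) + (-4.6)·(-4.6) + (0.4)·(0.4) + (-0.6)·(-0.6)) / 4 = 33.2/4 = 8.3
  s[X,Y] = ((2.4)·(-2.4) + (2.4)·(2.6) + (-4.6)·(-2.4) + (0.4)·(2.6) + (-0.6)·(-0.4)) / 4 = 12.8/4 = 3.2
  s[X,Z] = ((2.4)·(-2.8) + (2.4)·(2.2) + (-4.6)·(3.2) + (0.4)·(0.2) + (-0.6)·(-2.8)) / 4 = -14.4/4 = -3.6
  s[Y,Y] = ((-2.4)·(-2.4) + (2.6)·(2.6) + (-2.4)·(-2.4) + (2.6)·(2.6) + (-0.4)·(-0.4)) / 4 = 25.2/4 = 6.3
  s[Y,Z] = ((-2.4)·(-2.8) + (2.6)·(2.2) + (-2.4)·(3.2) + (2.6)·(0.2) + (-0.4)·(-2.8)) / 4 = 6.4/4 = 1.6
  s[Z,Z] = ((-2.8)·(-2.8) + (2.2)·(2.2) + (3.2)·(3.2) + (0.2)·(0.2) + (-2.8)·(-2.8)) / 4 = 30.8/4 = 7.7
  Sample standard deviations s_i = √(s[i,i]):
  s(X) = √(8.3) = 2.881
  s(Y) = √(6.3) = 2.51
  s(Z) = √(7.7) = 2.7749

Step 3 — r_{ij} = s_{ij} / (s_i · s_j):
  r[X,X] = 1 (diagonal).
  r[X,Y] = 3.2 / (2.881 · 2.51) = 3.2 / 7.2312 = 0.4425
  r[X,Z] = -3.6 / (2.881 · 2.7749) = -3.6 / 7.9944 = -0.4503
  r[Y,Y] = 1 (diagonal).
  r[Y,Z] = 1.6 / (2.51 · 2.7749) = 1.6 / 6.9649 = 0.2297
  r[Z,Z] = 1 (diagonal).

R is symmetric with unit diagonal. Assembling:

R = [[1, 0.4425, -0.4503],
 [0.4425, 1, 0.2297],
 [-0.4503, 0.2297, 1]]


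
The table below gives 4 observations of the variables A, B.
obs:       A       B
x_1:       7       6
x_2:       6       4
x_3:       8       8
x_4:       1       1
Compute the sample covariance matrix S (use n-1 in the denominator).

Step 1 — column means:
  mean(A) = (7 + 6 + 8 + 1) / 4 = 22/4 = 5.5
  mean(B) = (6 + 4 + 8 + 1) / 4 = 19/4 = 4.75

Step 2 — sample covariance S[i,j] = (1/(n-1)) · Σ_k (x_{k,i} - mean_i) · (x_{k,j} - mean_j), with n-1 = 3.
  S[A,A] = ((1.5)·(1.5) + (0.5)·(0.5) + (2.5)·(2.5) + (-4.5)·(-4.5)) / 3 = 29/3 = 9.6667
  S[A,B] = ((1.5)·(1.25) + (0.5)·(-0.75) + (2.5)·(3.25) + (-4.5)·(-3.75)) / 3 = 26.5/3 = 8.8333
  S[B,B] = ((1.25)·(1.25) + (-0.75)·(-0.75) + (3.25)·(3.25) + (-3.75)·(-3.75)) / 3 = 26.75/3 = 8.9167

S is symmetric (S[j,i] = S[i,j]). Assembling:

S = [[9.6667, 8.8333],
 [8.8333, 8.9167]]


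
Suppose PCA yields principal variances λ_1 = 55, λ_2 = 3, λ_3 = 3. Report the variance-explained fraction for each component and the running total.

Step 1 — total variance = trace(Sigma) = Σ λ_i = 55 + 3 + 3 = 61.

Step 2 — fraction explained by component i = λ_i / Σ λ:
  PC1: 55/61 = 0.9016
  PC2: 3/61 = 0.0492
  PC3: 3/61 = 0.0492

Step 3 — cumulative fraction after k components = (λ_1 + ... + λ_k) / Σ λ:
  k = 1: 55/61 = 0.9016
  k = 2: (55 + 3)/61 = 58/61 = 0.9508
  k = 3: (55 + 3 + 3)/61 = 61/61 = 1

Summary (fraction, with percent):

explained: PC1 0.9016 (90.16%), PC2 0.0492 (4.92%), PC3 0.0492 (4.92%);  cumulative: 0.9016, 0.9508, 1


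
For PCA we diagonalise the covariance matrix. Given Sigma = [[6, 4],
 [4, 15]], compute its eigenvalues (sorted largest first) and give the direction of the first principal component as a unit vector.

Step 1 — characteristic polynomial of 2×2 Sigma:
  det(Sigma - λI) = λ² - trace · λ + det = 0.
  trace = 6 + 15 = 21, det = 6·15 - (4)² = 74.
Step 2 — discriminant:
  Δ = trace² - 4·det = 441 - 296 = 145.
Step 3 — eigenvalues:
  λ = (trace ± √Δ)/2 = (21 ± 12.0416)/2,
  λ_1 = 16.5208,  λ_2 = 4.4792.

Step 4 — unit eigenvector for λ_1: solve (Sigma - λ_1 I)v = 0. First row:
  (6 - 16.5208)·v_x + (4)·v_y = 0, i.e. (-10.5208)·v_x + (4)·v_y = 0,
  so v ∝ (b, λ_1 - a) = (4, 10.5208) = u.
  ||u|| = √((4)² + (10.5208)²) = √(126.6872) ≈ 11.2555,
  v_1 = u/||u|| ≈ (0.3554, 0.9347) (||v_1|| = 1).

λ_1 = 16.5208,  λ_2 = 4.4792;  v_1 ≈ (0.3554, 0.9347)


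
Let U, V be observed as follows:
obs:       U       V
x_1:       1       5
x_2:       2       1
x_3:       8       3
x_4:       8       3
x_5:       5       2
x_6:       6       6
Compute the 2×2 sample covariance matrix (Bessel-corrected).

Step 1 — column means:
  mean(U) = (1 + 2 + 8 + 8 + 5 + 6) / 6 = 30/6 = 5
  mean(V) = (5 + 1 + 3 + 3 + 2 + 6) / 6 = 20/6 = 3.3333

Step 2 — sample covariance S[i,j] = (1/(n-1)) · Σ_k (x_{k,i} - mean_i) · (x_{k,j} - mean_j), with n-1 = 5.
  S[U,U] = ((-4)·(-4) + (-3)·(-3) + (3)·(3) + (3)·(3) + (0)·(0) + (1)·(1)) / 5 = 44/5 = 8.8
  S[U,V] = ((-4)·(1.6667) + (-3)·(-2.3333) + (3)·(-0.3333) + (3)·(-0.3333) + (0)·(-1.3333) + (1)·(2.6667)) / 5 = 1/5 = 0.2
  S[V,V] = ((1.6667)·(1.6667) + (-2.3333)·(-2.3333) + (-0.3333)·(-0.3333) + (-0.3333)·(-0.3333) + (-1.3333)·(-1.3333) + (2.6667)·(2.6667)) / 5 = 17.3333/5 = 3.4667

S is symmetric (S[j,i] = S[i,j]). Assembling:

S = [[8.8, 0.2],
 [0.2, 3.4667]]


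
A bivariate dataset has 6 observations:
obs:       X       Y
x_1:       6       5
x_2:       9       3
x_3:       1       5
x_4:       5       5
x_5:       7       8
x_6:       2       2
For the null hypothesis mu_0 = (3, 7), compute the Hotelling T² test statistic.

Step 1 — sample mean vector:
  mean(X) = (6 + 9 + 1 + 5 + 7 + 2) / 6 = 30/6 = 5
  mean(Y) = (5 + 3 + 5 + 5 + 8 + 2) / 6 = 28/6 = 4.6667
  x̄ = (5, 4.6667),  deviation x̄ - mu_0 = (5, 4.6667) - (3, 7) = (2, -2.3333).

Step 2 — sample covariance matrix, S[i,j] = (1/(n-1)) · Σ_k (x_{k,i} - mean_i) · (x_{k,j} - mean_j), divisor n-1 = 5:
  S[X,X] = ((1)·(1) + (4)·(4) + (-4)·(-4) + (0)·(0) + (2)·(2) + (-3)·(-3)) / 5 = 46/5 = 9.2
  S[X,Y] = ((1)·(0.3333) + (4)·(-1.6667) + (-4)·(0.3333) + (0)·(0.3333) + (2)·(3.3333) + (-3)·(-2.6667)) / 5 = 7/5 = 1.4
  S[Y,Y] = ((0.3333)·(0.3333) + (-1.6667)·(-1.6667) + (0.3333)·(0.3333) + (0.3333)·(0.3333) + (3.3333)·(3.3333) + (-2.6667)·(-2.6667)) / 5 = 21.3333/5 = 4.2667
  S = [[9.2, 1.4],
 [1.4, 4.2667]].

Step 3 — invert S. det(S) = 9.2·4.2667 - (1.4)² = 37.2933.
  S^{-1} = (1/det) · [[d, -b], [-b, a]] = [[0.1144, -0.0375],
 [-0.0375, 0.2467]].

Step 4 — quadratic form (x̄ - mu_0)^T · S^{-1} · (x̄ - mu_0):
  S^{-1} · (x̄ - mu_0) = (0.3164, -0.6507),
  (x̄ - mu_0)^T · [...] = (2)·(0.3164) + (-2.3333)·(-0.6507) = 2.1511.

Step 5 — scale by n: T² = 6 · 2.1511 = 12.9067.

T² ≈ 12.9067


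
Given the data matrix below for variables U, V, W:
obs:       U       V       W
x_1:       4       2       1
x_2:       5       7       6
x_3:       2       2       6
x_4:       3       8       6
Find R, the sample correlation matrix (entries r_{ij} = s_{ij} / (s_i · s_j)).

Step 1 — column means:
  mean(U) = (4 + 5 + 2 + 3) / 4 = 14/4 = 3.5
  mean(V) = (2 + 7 + 2 + 8) / 4 = 19/4 = 4.75
  mean(W) = (1 + 6 + 6 + 6) / 4 = 19/4 = 4.75

Step 2 — sample variances and covariances s[i,j] = (1/(n-1)) · Σ_k (x_{k,i} - mean_i) · (x_{k,j} - mean_j), with n-1 = 3:
  s[U,U] = ((0.5)·(0.5) + (1.5)·(1.5) + (-1.5)·(-1.5) + (-0.5)·(-0.5)) / 3 = 5/3 = 1.6667
  s[U,V] = ((0.5)·(-2.75) + (1.5)·(2.25) + (-1.5)·(-2.75) + (-0.5)·(3.25)) / 3 = 4.5/3 = 1.5
  s[U,W] = ((0.5)·(-3.75) + (1.5)·(1.25) + (-1.5)·(1.25) + (-0.5)·(1.25)) / 3 = -2.5/3 = -0.8333
  s[V,V] = ((-2.75)·(-2.75) + (2.25)·(2.25) + (-2.75)·(-2.75) + (3.25)·(3.25)) / 3 = 30.75/3 = 10.25
  s[V,W] = ((-2.75)·(-3.75) + (2.25)·(1.25) + (-2.75)·(1.25) + (3.25)·(1.25)) / 3 = 13.75/3 = 4.5833
  s[W,W] = ((-3.75)·(-3.75) + (1.25)·(1.25) + (1.25)·(1.25) + (1.25)·(1.25)) / 3 = 18.75/3 = 6.25
  Sample standard deviations s_i = √(s[i,i]):
  s(U) = √(1.6667) = 1.291
  s(V) = √(10.25) = 3.2016
  s(W) = √(6.25) = 2.5

Step 3 — r_{ij} = s_{ij} / (s_i · s_j):
  r[U,U] = 1 (diagonal).
  r[U,V] = 1.5 / (1.291 · 3.2016) = 1.5 / 4.1332 = 0.3629
  r[U,W] = -0.8333 / (1.291 · 2.5) = -0.8333 / 3.2275 = -0.2582
  r[V,V] = 1 (diagonal).
  r[V,W] = 4.5833 / (3.2016 · 2.5) = 4.5833 / 8.0039 = 0.5726
  r[W,W] = 1 (diagonal).

R is symmetric with unit diagonal. Assembling:

R = [[1, 0.3629, -0.2582],
 [0.3629, 1, 0.5726],
 [-0.2582, 0.5726, 1]]


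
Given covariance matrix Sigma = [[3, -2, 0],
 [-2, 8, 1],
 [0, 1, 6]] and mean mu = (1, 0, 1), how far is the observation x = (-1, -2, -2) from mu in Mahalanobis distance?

Step 1 — centre the observation: (x - mu) = (-2, -2, -3).

Step 2 — invert Sigma (cofactor / det for 3×3, or solve directly):
  Sigma^{-1} = [[0.4017, 0.1026, -0.0171],
 [0.1026, 0.1538, -0.0256],
 [-0.0171, -0.0256, 0.1709]].

Step 3 — form the quadratic (x - mu)^T · Sigma^{-1} · (x - mu):
  Sigma^{-1} · (x - mu) = (-0.9573, -0.4359, -0.4274).
  (x - mu)^T · [Sigma^{-1} · (x - mu)] = (-2)·(-0.9573) + (-2)·(-0.4359) + (-3)·(-0.4274) = 4.0684.

Step 4 — take square root: d = √(4.0684) ≈ 2.017.

d(x, mu) = √(4.0684) ≈ 2.017


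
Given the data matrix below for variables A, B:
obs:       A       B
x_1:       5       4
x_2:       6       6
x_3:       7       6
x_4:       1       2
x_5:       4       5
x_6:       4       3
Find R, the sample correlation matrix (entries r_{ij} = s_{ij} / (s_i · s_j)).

Step 1 — column means:
  mean(A) = (5 + 6 + 7 + 1 + 4 + 4) / 6 = 27/6 = 4.5
  mean(B) = (4 + 6 + 6 + 2 + 5 + 3) / 6 = 26/6 = 4.3333

Step 2 — sample variances and covariances s[i,j] = (1/(n-1)) · Σ_k (x_{k,i} - mean_i) · (x_{k,j} - mean_j), with n-1 = 5:
  s[A,A] = ((0.5)·(0.5) + (1.5)·(1.5) + (2.5)·(2.5) + (-3.5)·(-3.5) + (-0.5)·(-0.5) + (-0.5)·(-0.5)) / 5 = 21.5/5 = 4.3
  s[A,B] = ((0.5)·(-0.3333) + (1.5)·(1.6667) + (2.5)·(1.6667) + (-3.5)·(-2.3333) + (-0.5)·(0.6667) + (-0.5)·(-1.3333)) / 5 = 15/5 = 3
  s[B,B] = ((-0.3333)·(-0.3333) + (1.6667)·(1.6667) + (1.6667)·(1.6667) + (-2.3333)·(-2.3333) + (0.6667)·(0.6667) + (-1.3333)·(-1.3333)) / 5 = 13.3333/5 = 2.6667
  Sample standard deviations s_i = √(s[i,i]):
  s(A) = √(4.3) = 2.0736
  s(B) = √(2.6667) = 1.633

Step 3 — r_{ij} = s_{ij} / (s_i · s_j):
  r[A,A] = 1 (diagonal).
  r[A,B] = 3 / (2.0736 · 1.633) = 3 / 3.3862 = 0.8859
  r[B,B] = 1 (diagonal).

R is symmetric with unit diagonal. Assembling:

R = [[1, 0.8859],
 [0.8859, 1]]


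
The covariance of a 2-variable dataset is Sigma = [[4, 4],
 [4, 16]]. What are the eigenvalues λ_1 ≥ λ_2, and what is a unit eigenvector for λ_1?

Step 1 — characteristic polynomial of 2×2 Sigma:
  det(Sigma - λI) = λ² - trace · λ + det = 0.
  trace = 4 + 16 = 20, det = 4·16 - (4)² = 48.
Step 2 — discriminant:
  Δ = trace² - 4·det = 400 - 192 = 208.
Step 3 — eigenvalues:
  λ = (trace ± √Δ)/2 = (20 ± 14.4222)/2,
  λ_1 = 17.2111,  λ_2 = 2.7889.

Step 4 — unit eigenvector for λ_1: solve (Sigma - λ_1 I)v = 0. First row:
  (4 - 17.2111)·v_x + (4)·v_y = 0, i.e. (-13.2111)·v_x + (4)·v_y = 0,
  so v ∝ (b, λ_1 - a) = (4, 13.2111) = u.
  ||u|| = √((4)² + (13.2111)²) = √(190.5332) ≈ 13.8034,
  v_1 = u/||u|| ≈ (0.2898, 0.9571) (||v_1|| = 1).

λ_1 = 17.2111,  λ_2 = 2.7889;  v_1 ≈ (0.2898, 0.9571)


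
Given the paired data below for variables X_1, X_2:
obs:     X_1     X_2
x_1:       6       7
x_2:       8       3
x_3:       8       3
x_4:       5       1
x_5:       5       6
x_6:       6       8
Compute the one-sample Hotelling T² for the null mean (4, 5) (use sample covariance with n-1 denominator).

Step 1 — sample mean vector:
  mean(X_1) = (6 + 8 + 8 + 5 + 5 + 6) / 6 = 38/6 = 6.3333
  mean(X_2) = (7 + 3 + 3 + 1 + 6 + 8) / 6 = 28/6 = 4.6667
  x̄ = (6.3333, 4.6667),  deviation x̄ - mu_0 = (6.3333, 4.6667) - (4, 5) = (2.3333, -0.3333).

Step 2 — sample covariance matrix, S[i,j] = (1/(n-1)) · Σ_k (x_{k,i} - mean_i) · (x_{k,j} - mean_j), divisor n-1 = 5:
  S[X_1,X_1] = ((-0.3333)·(-0.3333) + (1.6667)·(1.6667) + (1.6667)·(1.6667) + (-1.3333)·(-1.3333) + (-1.3333)·(-1.3333) + (-0.3333)·(-0.3333)) / 5 = 9.3333/5 = 1.8667
  S[X_1,X_2] = ((-0.3333)·(2.3333) + (1.6667)·(-1.6667) + (1.6667)·(-1.6667) + (-1.3333)·(-3.6667) + (-1.3333)·(1.3333) + (-0.3333)·(3.3333)) / 5 = -4.3333/5 = -0.8667
  S[X_2,X_2] = ((2.3333)·(2.3333) + (-1.6667)·(-1.6667) + (-1.6667)·(-1.6667) + (-3.6667)·(-3.6667) + (1.3333)·(1.3333) + (3.3333)·(3.3333)) / 5 = 37.3333/5 = 7.4667
  S = [[1.8667, -0.8667],
 [-0.8667, 7.4667]].

Step 3 — invert S. det(S) = 1.8667·7.4667 - (-0.8667)² = 13.1867.
  S^{-1} = (1/det) · [[d, -b], [-b, a]] = [[0.5662, 0.0657],
 [0.0657, 0.1416]].

Step 4 — quadratic form (x̄ - mu_0)^T · S^{-1} · (x̄ - mu_0):
  S^{-1} · (x̄ - mu_0) = (1.2993, 0.1062),
  (x̄ - mu_0)^T · [...] = (2.3333)·(1.2993) + (-0.3333)·(0.1062) = 2.9963.

Step 5 — scale by n: T² = 6 · 2.9963 = 17.9778.

T² ≈ 17.9778


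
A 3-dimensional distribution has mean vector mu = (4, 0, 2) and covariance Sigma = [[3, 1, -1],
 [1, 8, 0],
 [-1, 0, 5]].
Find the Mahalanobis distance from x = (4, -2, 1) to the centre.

Step 1 — centre the observation: (x - mu) = (0, -2, -1).

Step 2 — invert Sigma (cofactor / det for 3×3, or solve directly):
  Sigma^{-1} = [[0.3738, -0.0467, 0.0748],
 [-0.0467, 0.1308, -0.0093],
 [0.0748, -0.0093, 0.215]].

Step 3 — form the quadratic (x - mu)^T · Sigma^{-1} · (x - mu):
  Sigma^{-1} · (x - mu) = (0.0187, -0.2523, -0.1963).
  (x - mu)^T · [Sigma^{-1} · (x - mu)] = (0)·(0.0187) + (-2)·(-0.2523) + (-1)·(-0.1963) = 0.7009.

Step 4 — take square root: d = √(0.7009) ≈ 0.8372.

d(x, mu) = √(0.7009) ≈ 0.8372


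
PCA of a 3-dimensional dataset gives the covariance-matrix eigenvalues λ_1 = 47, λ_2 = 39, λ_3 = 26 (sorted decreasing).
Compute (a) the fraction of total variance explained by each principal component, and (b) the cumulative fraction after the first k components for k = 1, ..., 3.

Step 1 — total variance = trace(Sigma) = Σ λ_i = 47 + 39 + 26 = 112.

Step 2 — fraction explained by component i = λ_i / Σ λ:
  PC1: 47/112 = 0.4196
  PC2: 39/112 = 0.3482
  PC3: 26/112 = 0.2321

Step 3 — cumulative fraction after k components = (λ_1 + ... + λ_k) / Σ λ:
  k = 1: 47/112 = 0.4196
  k = 2: (47 + 39)/112 = 86/112 = 0.7679
  k = 3: (47 + 39 + 26)/112 = 112/112 = 1

Summary (fraction, with percent):

explained: PC1 0.4196 (41.96%), PC2 0.3482 (34.82%), PC3 0.2321 (23.21%);  cumulative: 0.4196, 0.7679, 1


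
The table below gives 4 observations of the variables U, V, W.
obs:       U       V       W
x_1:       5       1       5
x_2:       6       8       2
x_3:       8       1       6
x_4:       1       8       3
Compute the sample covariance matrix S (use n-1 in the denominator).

Step 1 — column means:
  mean(U) = (5 + 6 + 8 + 1) / 4 = 20/4 = 5
  mean(V) = (1 + 8 + 1 + 8) / 4 = 18/4 = 4.5
  mean(W) = (5 + 2 + 6 + 3) / 4 = 16/4 = 4

Step 2 — sample covariance S[i,j] = (1/(n-1)) · Σ_k (x_{k,i} - mean_i) · (x_{k,j} - mean_j), with n-1 = 3.
  S[U,U] = ((0)·(0) + (1)·(1) + (3)·(3) + (-4)·(-4)) / 3 = 26/3 = 8.6667
  S[U,V] = ((0)·(-3.5) + (1)·(3.5) + (3)·(-3.5) + (-4)·(3.5)) / 3 = -21/3 = -7
  S[U,W] = ((0)·(1) + (1)·(-2) + (3)·(2) + (-4)·(-1)) / 3 = 8/3 = 2.6667
  S[V,V] = ((-3.5)·(-3.5) + (3.5)·(3.5) + (-3.5)·(-3.5) + (3.5)·(3.5)) / 3 = 49/3 = 16.3333
  S[V,W] = ((-3.5)·(1) + (3.5)·(-2) + (-3.5)·(2) + (3.5)·(-1)) / 3 = -21/3 = -7
  S[W,W] = ((1)·(1) + (-2)·(-2) + (2)·(2) + (-1)·(-1)) / 3 = 10/3 = 3.3333

S is symmetric (S[j,i] = S[i,j]). Assembling:

S = [[8.6667, -7, 2.6667],
 [-7, 16.3333, -7],
 [2.6667, -7, 3.3333]]


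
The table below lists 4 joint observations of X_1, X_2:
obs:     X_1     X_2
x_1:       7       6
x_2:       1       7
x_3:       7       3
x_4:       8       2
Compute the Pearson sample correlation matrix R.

Step 1 — column means:
  mean(X_1) = (7 + 1 + 7 + 8) / 4 = 23/4 = 5.75
  mean(X_2) = (6 + 7 + 3 + 2) / 4 = 18/4 = 4.5

Step 2 — sample variances and covariances s[i,j] = (1/(n-1)) · Σ_k (x_{k,i} - mean_i) · (x_{k,j} - mean_j), with n-1 = 3:
  s[X_1,X_1] = ((1.25)·(1.25) + (-4.75)·(-4.75) + (1.25)·(1.25) + (2.25)·(2.25)) / 3 = 30.75/3 = 10.25
  s[X_1,X_2] = ((1.25)·(1.5) + (-4.75)·(2.5) + (1.25)·(-1.5) + (2.25)·(-2.5)) / 3 = -17.5/3 = -5.8333
  s[X_2,X_2] = ((1.5)·(1.5) + (2.5)·(2.5) + (-1.5)·(-1.5) + (-2.5)·(-2.5)) / 3 = 17/3 = 5.6667
  Sample standard deviations s_i = √(s[i,i]):
  s(X_1) = √(10.25) = 3.2016
  s(X_2) = √(5.6667) = 2.3805

Step 3 — r_{ij} = s_{ij} / (s_i · s_j):
  r[X_1,X_1] = 1 (diagonal).
  r[X_1,X_2] = -5.8333 / (3.2016 · 2.3805) = -5.8333 / 7.6212 = -0.7654
  r[X_2,X_2] = 1 (diagonal).

R is symmetric with unit diagonal. Assembling:

R = [[1, -0.7654],
 [-0.7654, 1]]


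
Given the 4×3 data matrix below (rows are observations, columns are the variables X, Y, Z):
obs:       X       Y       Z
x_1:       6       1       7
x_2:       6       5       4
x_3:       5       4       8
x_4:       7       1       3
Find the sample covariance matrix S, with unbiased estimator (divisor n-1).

Step 1 — column means:
  mean(X) = (6 + 6 + 5 + 7) / 4 = 24/4 = 6
  mean(Y) = (1 + 5 + 4 + 1) / 4 = 11/4 = 2.75
  mean(Z) = (7 + 4 + 8 + 3) / 4 = 22/4 = 5.5

Step 2 — sample covariance S[i,j] = (1/(n-1)) · Σ_k (x_{k,i} - mean_i) · (x_{k,j} - mean_j), with n-1 = 3.
  S[X,X] = ((0)·(0) + (0)·(0) + (-1)·(-1) + (1)·(1)) / 3 = 2/3 = 0.6667
  S[X,Y] = ((0)·(-1.75) + (0)·(2.25) + (-1)·(1.25) + (1)·(-1.75)) / 3 = -3/3 = -1
  S[X,Z] = ((0)·(1.5) + (0)·(-1.5) + (-1)·(2.5) + (1)·(-2.5)) / 3 = -5/3 = -1.6667
  S[Y,Y] = ((-1.75)·(-1.75) + (2.25)·(2.25) + (1.25)·(1.25) + (-1.75)·(-1.75)) / 3 = 12.75/3 = 4.25
  S[Y,Z] = ((-1.75)·(1.5) + (2.25)·(-1.5) + (1.25)·(2.5) + (-1.75)·(-2.5)) / 3 = 1.5/3 = 0.5
  S[Z,Z] = ((1.5)·(1.5) + (-1.5)·(-1.5) + (2.5)·(2.5) + (-2.5)·(-2.5)) / 3 = 17/3 = 5.6667

S is symmetric (S[j,i] = S[i,j]). Assembling:

S = [[0.6667, -1, -1.6667],
 [-1, 4.25, 0.5],
 [-1.6667, 0.5, 5.6667]]


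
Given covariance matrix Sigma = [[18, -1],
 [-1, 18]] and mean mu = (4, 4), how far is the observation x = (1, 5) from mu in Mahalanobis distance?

Step 1 — centre the observation: (x - mu) = (-3, 1).

Step 2 — invert Sigma. det(Sigma) = 18·18 - (-1)² = 323.
  Sigma^{-1} = (1/det) · [[d, -b], [-b, a]] = [[0.0557, 0.0031],
 [0.0031, 0.0557]].

Step 3 — form the quadratic (x - mu)^T · Sigma^{-1} · (x - mu):
  Sigma^{-1} · (x - mu) = (-0.1641, 0.0464).
  (x - mu)^T · [Sigma^{-1} · (x - mu)] = (-3)·(-0.1641) + (1)·(0.0464) = 0.5387.

Step 4 — take square root: d = √(0.5387) ≈ 0.734.

d(x, mu) = √(0.5387) ≈ 0.734


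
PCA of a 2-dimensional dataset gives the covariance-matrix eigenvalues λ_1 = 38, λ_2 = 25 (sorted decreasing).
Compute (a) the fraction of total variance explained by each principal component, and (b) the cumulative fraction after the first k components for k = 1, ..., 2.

Step 1 — total variance = trace(Sigma) = Σ λ_i = 38 + 25 = 63.

Step 2 — fraction explained by component i = λ_i / Σ λ:
  PC1: 38/63 = 0.6032
  PC2: 25/63 = 0.3968

Step 3 — cumulative fraction after k components = (λ_1 + ... + λ_k) / Σ λ:
  k = 1: 38/63 = 0.6032
  k = 2: (38 + 25)/63 = 63/63 = 1

Summary (fraction, with percent):

explained: PC1 0.6032 (60.32%), PC2 0.3968 (39.68%);  cumulative: 0.6032, 1


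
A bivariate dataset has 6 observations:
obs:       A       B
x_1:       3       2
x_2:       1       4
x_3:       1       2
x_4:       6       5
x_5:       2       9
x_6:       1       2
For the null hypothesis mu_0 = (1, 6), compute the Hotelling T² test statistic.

Step 1 — sample mean vector:
  mean(A) = (3 + 1 + 1 + 6 + 2 + 1) / 6 = 14/6 = 2.3333
  mean(B) = (2 + 4 + 2 + 5 + 9 + 2) / 6 = 24/6 = 4
  x̄ = (2.3333, 4),  deviation x̄ - mu_0 = (2.3333, 4) - (1, 6) = (1.3333, -2).

Step 2 — sample covariance matrix, S[i,j] = (1/(n-1)) · Σ_k (x_{k,i} - mean_i) · (x_{k,j} - mean_j), divisor n-1 = 5:
  S[A,A] = ((0.6667)·(0.6667) + (-1.3333)·(-1.3333) + (-1.3333)·(-1.3333) + (3.6667)·(3.6667) + (-0.3333)·(-0.3333) + (-1.3333)·(-1.3333)) / 5 = 19.3333/5 = 3.8667
  S[A,B] = ((0.6667)·(-2) + (-1.3333)·(0) + (-1.3333)·(-2) + (3.6667)·(1) + (-0.3333)·(5) + (-1.3333)·(-2)) / 5 = 6/5 = 1.2
  S[B,B] = ((-2)·(-2) + (0)·(0) + (-2)·(-2) + (1)·(1) + (5)·(5) + (-2)·(-2)) / 5 = 38/5 = 7.6
  S = [[3.8667, 1.2],
 [1.2, 7.6]].

Step 3 — invert S. det(S) = 3.8667·7.6 - (1.2)² = 27.9467.
  S^{-1} = (1/det) · [[d, -b], [-b, a]] = [[0.2719, -0.0429],
 [-0.0429, 0.1384]].

Step 4 — quadratic form (x̄ - mu_0)^T · S^{-1} · (x̄ - mu_0):
  S^{-1} · (x̄ - mu_0) = (0.4485, -0.334),
  (x̄ - mu_0)^T · [...] = (1.3333)·(0.4485) + (-2)·(-0.334) = 1.2659.

Step 5 — scale by n: T² = 6 · 1.2659 = 7.5954.

T² ≈ 7.5954


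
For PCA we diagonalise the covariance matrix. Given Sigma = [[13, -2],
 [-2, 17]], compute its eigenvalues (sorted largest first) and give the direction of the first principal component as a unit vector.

Step 1 — characteristic polynomial of 2×2 Sigma:
  det(Sigma - λI) = λ² - trace · λ + det = 0.
  trace = 13 + 17 = 30, det = 13·17 - (-2)² = 217.
Step 2 — discriminant:
  Δ = trace² - 4·det = 900 - 868 = 32.
Step 3 — eigenvalues:
  λ = (trace ± √Δ)/2 = (30 ± 5.6569)/2,
  λ_1 = 17.8284,  λ_2 = 12.1716.

Step 4 — unit eigenvector for λ_1: solve (Sigma - λ_1 I)v = 0. First row:
  (13 - 17.8284)·v_x + (-2)·v_y = 0, i.e. (-4.8284)·v_x + (-2)·v_y = 0,
  so v ∝ (b, λ_1 - a) = (-2, 4.8284); multiply by -1 so the first entry is positive: u = (2, -4.8284).
  ||u|| = √((2)² + (-4.8284)²) = √(27.3137) ≈ 5.2263,
  v_1 = u/||u|| ≈ (0.3827, -0.9239) (||v_1|| = 1).

λ_1 = 17.8284,  λ_2 = 12.1716;  v_1 ≈ (0.3827, -0.9239)


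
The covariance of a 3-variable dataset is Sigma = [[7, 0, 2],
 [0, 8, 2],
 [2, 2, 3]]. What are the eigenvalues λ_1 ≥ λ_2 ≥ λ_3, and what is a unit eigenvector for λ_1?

Step 1 — characteristic polynomial p(λ) = det(λI - Sigma) = λ³ - tr·λ² + c_1·λ - det, where tr = trace, c_1 = sum of the principal 2×2 minors, det = det(Sigma):
  tr = 7 + 8 + 3 = 18,
  c_1 = (7·8 - (0)²) + (7·3 - (2)²) + (8·3 - (2)²) = 56 + 17 + 20 = 93,
  det = 7·(8·3 - (2)²) - (0)·((0)·3 - (2)·(2)) + (2)·((0)·(2) - 8·(2)) = 7·(20) - (0)·(-4) + (2)·(-16) = 108.
  So p(λ) = λ³ - 18λ² + 93λ - 108.
Step 2 — look for an integer root (rational root theorem: any rational root is an integer divisor of 108). Testing λ = 9:
  p(9) = 729 - 1458 + 837 - 108 = 0  ✓
  Dividing out (λ - 9): p(λ) = (λ - 9)(λ² - 9λ + 12).
Step 3 — remaining eigenvalues from the quadratic λ² - 9λ + 12 = 0:
  Δ = 9² - 4·12 = 81 - 48 = 33,  λ = (9 ± √33)/2 = (9 ± 5.7446)/2 ≈ 7.3723 or 1.6277.
  Sorted: λ_1 = 9,  λ_2 = 7.3723,  λ_3 = 1.6277  (check: sum = 18 = tr ✓).

Step 4 — unit eigenvector for λ_1 = 9: v spans the null space of (Sigma - λ_1 I), whose rows are
  r_1 = (-2, 0, 2),  r_2 = (0, -1, 2),  r_3 = (2, 2, -6).
  v is orthogonal to every row, so take v ∝ r_1 × r_2 = ((0)·(2) - (2)·(-1), (2)·(0) - (-2)·(2), (-2)·(-1) - (0)·(0)) = (2, 4, 2).
  Rescale (divide by 2): u = (1, 2, 1).
  ||u|| = √((1)² + (2)² + (1)²) = √(6) ≈ 2.4495,  v_1 = u/||u|| ≈ (0.4082, 0.8165, 0.4082) (||v_1|| = 1).

λ_1 = 9,  λ_2 = 7.3723,  λ_3 = 1.6277;  v_1 ≈ (0.4082, 0.8165, 0.4082)


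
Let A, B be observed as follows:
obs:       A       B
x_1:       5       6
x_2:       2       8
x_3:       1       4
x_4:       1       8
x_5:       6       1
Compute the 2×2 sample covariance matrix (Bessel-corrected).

Step 1 — column means:
  mean(A) = (5 + 2 + 1 + 1 + 6) / 5 = 15/5 = 3
  mean(B) = (6 + 8 + 4 + 8 + 1) / 5 = 27/5 = 5.4

Step 2 — sample covariance S[i,j] = (1/(n-1)) · Σ_k (x_{k,i} - mean_i) · (x_{k,j} - mean_j), with n-1 = 4.
  S[A,A] = ((2)·(2) + (-1)·(-1) + (-2)·(-2) + (-2)·(-2) + (3)·(3)) / 4 = 22/4 = 5.5
  S[A,B] = ((2)·(0.6) + (-1)·(2.6) + (-2)·(-1.4) + (-2)·(2.6) + (3)·(-4.4)) / 4 = -17/4 = -4.25
  S[B,B] = ((0.6)·(0.6) + (2.6)·(2.6) + (-1.4)·(-1.4) + (2.6)·(2.6) + (-4.4)·(-4.4)) / 4 = 35.2/4 = 8.8

S is symmetric (S[j,i] = S[i,j]). Assembling:

S = [[5.5, -4.25],
 [-4.25, 8.8]]


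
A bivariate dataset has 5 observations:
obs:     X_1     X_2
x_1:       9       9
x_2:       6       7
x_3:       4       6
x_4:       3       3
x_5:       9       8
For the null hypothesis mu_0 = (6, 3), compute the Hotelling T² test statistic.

Step 1 — sample mean vector:
  mean(X_1) = (9 + 6 + 4 + 3 + 9) / 5 = 31/5 = 6.2
  mean(X_2) = (9 + 7 + 6 + 3 + 8) / 5 = 33/5 = 6.6
  x̄ = (6.2, 6.6),  deviation x̄ - mu_0 = (6.2, 6.6) - (6, 3) = (0.2, 3.6).

Step 2 — sample covariance matrix, S[i,j] = (1/(n-1)) · Σ_k (x_{k,i} - mean_i) · (x_{k,j} - mean_j), divisor n-1 = 4:
  S[X_1,X_1] = ((2.8)·(2.8) + (-0.2)·(-0.2) + (-2.2)·(-2.2) + (-3.2)·(-3.2) + (2.8)·(2.8)) / 4 = 30.8/4 = 7.7
  S[X_1,X_2] = ((2.8)·(2.4) + (-0.2)·(0.4) + (-2.2)·(-0.6) + (-3.2)·(-3.6) + (2.8)·(1.4)) / 4 = 23.4/4 = 5.85
  S[X_2,X_2] = ((2.4)·(2.4) + (0.4)·(0.4) + (-0.6)·(-0.6) + (-3.6)·(-3.6) + (1.4)·(1.4)) / 4 = 21.2/4 = 5.3
  S = [[7.7, 5.85],
 [5.85, 5.3]].

Step 3 — invert S. det(S) = 7.7·5.3 - (5.85)² = 6.5875.
  S^{-1} = (1/det) · [[d, -b], [-b, a]] = [[0.8046, -0.888],
 [-0.888, 1.1689]].

Step 4 — quadratic form (x̄ - mu_0)^T · S^{-1} · (x̄ - mu_0):
  S^{-1} · (x̄ - mu_0) = (-3.0361, 4.0304),
  (x̄ - mu_0)^T · [...] = (0.2)·(-3.0361) + (3.6)·(4.0304) = 13.9021.

Step 5 — scale by n: T² = 5 · 13.9021 = 69.5104.

T² ≈ 69.5104


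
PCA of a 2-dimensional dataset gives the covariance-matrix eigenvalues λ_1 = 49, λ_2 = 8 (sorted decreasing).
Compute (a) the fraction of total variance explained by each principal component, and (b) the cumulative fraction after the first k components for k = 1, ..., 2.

Step 1 — total variance = trace(Sigma) = Σ λ_i = 49 + 8 = 57.

Step 2 — fraction explained by component i = λ_i / Σ λ:
  PC1: 49/57 = 0.8596
  PC2: 8/57 = 0.1404

Step 3 — cumulative fraction after k components = (λ_1 + ... + λ_k) / Σ λ:
  k = 1: 49/57 = 0.8596
  k = 2: (49 + 8)/57 = 57/57 = 1

Summary (fraction, with percent):

explained: PC1 0.8596 (85.96%), PC2 0.1404 (14.04%);  cumulative: 0.8596, 1


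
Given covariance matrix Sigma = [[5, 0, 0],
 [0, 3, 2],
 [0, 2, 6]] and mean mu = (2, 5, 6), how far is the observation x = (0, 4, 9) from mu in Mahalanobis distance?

Step 1 — centre the observation: (x - mu) = (-2, -1, 3).

Step 2 — invert Sigma (cofactor / det for 3×3, or solve directly):
  Sigma^{-1} = [[0.2, 0, 0],
 [0, 0.4286, -0.1429],
 [0, -0.1429, 0.2143]].

Step 3 — form the quadratic (x - mu)^T · Sigma^{-1} · (x - mu):
  Sigma^{-1} · (x - mu) = (-0.4, -0.8571, 0.7857).
  (x - mu)^T · [Sigma^{-1} · (x - mu)] = (-2)·(-0.4) + (-1)·(-0.8571) + (3)·(0.7857) = 4.0143.

Step 4 — take square root: d = √(4.0143) ≈ 2.0036.

d(x, mu) = √(4.0143) ≈ 2.0036


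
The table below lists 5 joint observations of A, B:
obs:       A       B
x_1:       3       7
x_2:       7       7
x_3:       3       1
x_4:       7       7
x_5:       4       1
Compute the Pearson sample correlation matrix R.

Step 1 — column means:
  mean(A) = (3 + 7 + 3 + 7 + 4) / 5 = 24/5 = 4.8
  mean(B) = (7 + 7 + 1 + 7 + 1) / 5 = 23/5 = 4.6

Step 2 — sample variances and covariances s[i,j] = (1/(n-1)) · Σ_k (x_{k,i} - mean_i) · (x_{k,j} - mean_j), with n-1 = 4:
  s[A,A] = ((-1.8)·(-1.8) + (2.2)·(2.2) + (-1.8)·(-1.8) + (2.2)·(2.2) + (-0.8)·(-0.8)) / 4 = 16.8/4 = 4.2
  s[A,B] = ((-1.8)·(2.4) + (2.2)·(2.4) + (-1.8)·(-3.6) + (2.2)·(2.4) + (-0.8)·(-3.6)) / 4 = 15.6/4 = 3.9
  s[B,B] = ((2.4)·(2.4) + (2.4)·(2.4) + (-3.6)·(-3.6) + (2.4)·(2.4) + (-3.6)·(-3.6)) / 4 = 43.2/4 = 10.8
  Sample standard deviations s_i = √(s[i,i]):
  s(A) = √(4.2) = 2.0494
  s(B) = √(10.8) = 3.2863

Step 3 — r_{ij} = s_{ij} / (s_i · s_j):
  r[A,A] = 1 (diagonal).
  r[A,B] = 3.9 / (2.0494 · 3.2863) = 3.9 / 6.735 = 0.5791
  r[B,B] = 1 (diagonal).

R is symmetric with unit diagonal. Assembling:

R = [[1, 0.5791],
 [0.5791, 1]]


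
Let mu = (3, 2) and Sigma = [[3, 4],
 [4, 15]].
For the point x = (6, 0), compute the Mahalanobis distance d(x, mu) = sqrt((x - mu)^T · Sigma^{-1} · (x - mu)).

Step 1 — centre the observation: (x - mu) = (3, -2).

Step 2 — invert Sigma. det(Sigma) = 3·15 - (4)² = 29.
  Sigma^{-1} = (1/det) · [[d, -b], [-b, a]] = [[0.5172, -0.1379],
 [-0.1379, 0.1034]].

Step 3 — form the quadratic (x - mu)^T · Sigma^{-1} · (x - mu):
  Sigma^{-1} · (x - mu) = (1.8276, -0.6207).
  (x - mu)^T · [Sigma^{-1} · (x - mu)] = (3)·(1.8276) + (-2)·(-0.6207) = 6.7241.

Step 4 — take square root: d = √(6.7241) ≈ 2.5931.

d(x, mu) = √(6.7241) ≈ 2.5931


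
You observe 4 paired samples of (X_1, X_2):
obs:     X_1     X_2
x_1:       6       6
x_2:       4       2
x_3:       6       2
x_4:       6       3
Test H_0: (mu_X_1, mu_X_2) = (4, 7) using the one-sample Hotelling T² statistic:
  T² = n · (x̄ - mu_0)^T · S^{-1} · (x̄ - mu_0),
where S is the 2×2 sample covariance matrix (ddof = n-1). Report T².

Step 1 — sample mean vector:
  mean(X_1) = (6 + 4 + 6 + 6) / 4 = 22/4 = 5.5
  mean(X_2) = (6 + 2 + 2 + 3) / 4 = 13/4 = 3.25
  x̄ = (5.5, 3.25),  deviation x̄ - mu_0 = (5.5, 3.25) - (4, 7) = (1.5, -3.75).

Step 2 — sample covariance matrix, S[i,j] = (1/(n-1)) · Σ_k (x_{k,i} - mean_i) · (x_{k,j} - mean_j), divisor n-1 = 3:
  S[X_1,X_1] = ((0.5)·(0.5) + (-1.5)·(-1.5) + (0.5)·(0.5) + (0.5)·(0.5)) / 3 = 3/3 = 1
  S[X_1,X_2] = ((0.5)·(2.75) + (-1.5)·(-1.25) + (0.5)·(-1.25) + (0.5)·(-0.25)) / 3 = 2.5/3 = 0.8333
  S[X_2,X_2] = ((2.75)·(2.75) + (-1.25)·(-1.25) + (-1.25)·(-1.25) + (-0.25)·(-0.25)) / 3 = 10.75/3 = 3.5833
  S = [[1, 0.8333],
 [0.8333, 3.5833]].

Step 3 — invert S. det(S) = 1·3.5833 - (0.8333)² = 2.8889.
  S^{-1} = (1/det) · [[d, -b], [-b, a]] = [[1.2404, -0.2885],
 [-0.2885, 0.3462]].

Step 4 — quadratic form (x̄ - mu_0)^T · S^{-1} · (x̄ - mu_0):
  S^{-1} · (x̄ - mu_0) = (2.9423, -1.7308),
  (x̄ - mu_0)^T · [...] = (1.5)·(2.9423) + (-3.75)·(-1.7308) = 10.9038.

Step 5 — scale by n: T² = 4 · 10.9038 = 43.6154.

T² ≈ 43.6154


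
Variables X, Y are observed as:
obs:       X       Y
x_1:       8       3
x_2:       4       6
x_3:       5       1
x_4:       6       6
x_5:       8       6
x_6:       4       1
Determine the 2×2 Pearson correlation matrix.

Step 1 — column means:
  mean(X) = (8 + 4 + 5 + 6 + 8 + 4) / 6 = 35/6 = 5.8333
  mean(Y) = (3 + 6 + 1 + 6 + 6 + 1) / 6 = 23/6 = 3.8333

Step 2 — sample variances and covariances s[i,j] = (1/(n-1)) · Σ_k (x_{k,i} - mean_i) · (x_{k,j} - mean_j), with n-1 = 5:
  s[X,X] = ((2.1667)·(2.1667) + (-1.8333)·(-1.8333) + (-0.8333)·(-0.8333) + (0.1667)·(0.1667) + (2.1667)·(2.1667) + (-1.8333)·(-1.8333)) / 5 = 16.8333/5 = 3.3667
  s[X,Y] = ((2.1667)·(-0.8333) + (-1.8333)·(2.1667) + (-0.8333)·(-2.8333) + (0.1667)·(2.1667) + (2.1667)·(2.1667) + (-1.8333)·(-2.8333)) / 5 = 6.8333/5 = 1.3667
  s[Y,Y] = ((-0.8333)·(-0.8333) + (2.1667)·(2.1667) + (-2.8333)·(-2.8333) + (2.1667)·(2.1667) + (2.1667)·(2.1667) + (-2.8333)·(-2.8333)) / 5 = 30.8333/5 = 6.1667
  Sample standard deviations s_i = √(s[i,i]):
  s(X) = √(3.3667) = 1.8348
  s(Y) = √(6.1667) = 2.4833

Step 3 — r_{ij} = s_{ij} / (s_i · s_j):
  r[X,X] = 1 (diagonal).
  r[X,Y] = 1.3667 / (1.8348 · 2.4833) = 1.3667 / 4.5564 = 0.2999
  r[Y,Y] = 1 (diagonal).

R is symmetric with unit diagonal. Assembling:

R = [[1, 0.2999],
 [0.2999, 1]]


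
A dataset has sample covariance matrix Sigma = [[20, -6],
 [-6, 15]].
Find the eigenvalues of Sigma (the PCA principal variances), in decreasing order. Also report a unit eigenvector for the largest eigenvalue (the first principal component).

Step 1 — characteristic polynomial of 2×2 Sigma:
  det(Sigma - λI) = λ² - trace · λ + det = 0.
  trace = 20 + 15 = 35, det = 20·15 - (-6)² = 264.
Step 2 — discriminant:
  Δ = trace² - 4·det = 1225 - 1056 = 169.
Step 3 — eigenvalues:
  λ = (trace ± √Δ)/2 = (35 ± 13)/2,
  λ_1 = 24,  λ_2 = 11.

Step 4 — unit eigenvector for λ_1: solve (Sigma - λ_1 I)v = 0. First row:
  (20 - 24)·v_x + (-6)·v_y = 0, i.e. (-4)·v_x + (-6)·v_y = 0,
  so v ∝ (b, λ_1 - a) = (-6, 4); multiply by -1 so the first entry is positive: u = (6, -4).
  ||u|| = √((6)² + (-4)²) = √(52) ≈ 7.2111,
  v_1 = u/||u|| ≈ (0.8321, -0.5547) (||v_1|| = 1).

λ_1 = 24,  λ_2 = 11;  v_1 ≈ (0.8321, -0.5547)


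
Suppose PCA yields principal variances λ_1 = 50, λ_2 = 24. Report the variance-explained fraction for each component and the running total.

Step 1 — total variance = trace(Sigma) = Σ λ_i = 50 + 24 = 74.

Step 2 — fraction explained by component i = λ_i / Σ λ:
  PC1: 50/74 = 0.6757
  PC2: 24/74 = 0.3243

Step 3 — cumulative fraction after k components = (λ_1 + ... + λ_k) / Σ λ:
  k = 1: 50/74 = 0.6757
  k = 2: (50 + 24)/74 = 74/74 = 1

Summary (fraction, with percent):

explained: PC1 0.6757 (67.57%), PC2 0.3243 (32.43%);  cumulative: 0.6757, 1


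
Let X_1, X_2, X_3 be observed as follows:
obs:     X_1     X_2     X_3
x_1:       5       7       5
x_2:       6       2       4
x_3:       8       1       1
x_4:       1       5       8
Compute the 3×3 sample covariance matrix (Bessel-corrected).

Step 1 — column means:
  mean(X_1) = (5 + 6 + 8 + 1) / 4 = 20/4 = 5
  mean(X_2) = (7 + 2 + 1 + 5) / 4 = 15/4 = 3.75
  mean(X_3) = (5 + 4 + 1 + 8) / 4 = 18/4 = 4.5

Step 2 — sample covariance S[i,j] = (1/(n-1)) · Σ_k (x_{k,i} - mean_i) · (x_{k,j} - mean_j), with n-1 = 3.
  S[X_1,X_1] = ((0)·(0) + (1)·(1) + (3)·(3) + (-4)·(-4)) / 3 = 26/3 = 8.6667
  S[X_1,X_2] = ((0)·(3.25) + (1)·(-1.75) + (3)·(-2.75) + (-4)·(1.25)) / 3 = -15/3 = -5
  S[X_1,X_3] = ((0)·(0.5) + (1)·(-0.5) + (3)·(-3.5) + (-4)·(3.5)) / 3 = -25/3 = -8.3333
  S[X_2,X_2] = ((3.25)·(3.25) + (-1.75)·(-1.75) + (-2.75)·(-2.75) + (1.25)·(1.25)) / 3 = 22.75/3 = 7.5833
  S[X_2,X_3] = ((3.25)·(0.5) + (-1.75)·(-0.5) + (-2.75)·(-3.5) + (1.25)·(3.5)) / 3 = 16.5/3 = 5.5
  S[X_3,X_3] = ((0.5)·(0.5) + (-0.5)·(-0.5) + (-3.5)·(-3.5) + (3.5)·(3.5)) / 3 = 25/3 = 8.3333

S is symmetric (S[j,i] = S[i,j]). Assembling:

S = [[8.6667, -5, -8.3333],
 [-5, 7.5833, 5.5],
 [-8.3333, 5.5, 8.3333]]
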